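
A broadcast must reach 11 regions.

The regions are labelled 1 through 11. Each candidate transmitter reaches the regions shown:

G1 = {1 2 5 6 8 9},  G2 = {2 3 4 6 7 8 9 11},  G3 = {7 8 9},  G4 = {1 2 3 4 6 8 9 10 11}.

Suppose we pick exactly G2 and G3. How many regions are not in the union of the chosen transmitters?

3

Union of G2, G3 = {2, 3, 4, 6, 7, 8, 9, 11}.
Not covered: 1, 5, 10 — 3 regions.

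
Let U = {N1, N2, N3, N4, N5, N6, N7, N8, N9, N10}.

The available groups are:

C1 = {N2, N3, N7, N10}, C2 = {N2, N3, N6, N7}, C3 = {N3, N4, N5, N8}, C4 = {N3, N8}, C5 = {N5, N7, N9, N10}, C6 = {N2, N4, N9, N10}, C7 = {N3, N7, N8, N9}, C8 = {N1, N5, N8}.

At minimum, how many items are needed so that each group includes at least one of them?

The 3 items {N1, N3, N9} hit every group.
No choice of 2 items meets every group, so 3 is the minimum.

3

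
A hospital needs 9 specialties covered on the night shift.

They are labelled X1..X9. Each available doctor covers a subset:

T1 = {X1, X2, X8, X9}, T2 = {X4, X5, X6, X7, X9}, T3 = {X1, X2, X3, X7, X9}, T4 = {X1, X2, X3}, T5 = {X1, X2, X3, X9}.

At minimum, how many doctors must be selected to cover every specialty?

T1 and T2 and T5 together: T1 ∪ T2 ∪ T5 = {X1, X2, X3, X4, X5, X6, X7, X8, X9} — every specialty is covered.
Only T2 contains X4, so T2 is forced; the remaining 4 specialties need at least 2 more doctors (each remaining doctor adds at most 3) — so at least 3 doctors are needed, and 3 is optimal.

3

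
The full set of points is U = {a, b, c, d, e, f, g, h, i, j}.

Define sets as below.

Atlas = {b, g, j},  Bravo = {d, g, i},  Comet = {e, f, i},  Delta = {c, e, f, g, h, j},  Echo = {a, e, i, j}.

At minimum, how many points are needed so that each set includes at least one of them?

2

T = {i, j} meets every set (each contains at least one member of T), and |T| = 2.
The sets Atlas, Comet are pairwise disjoint, so any hitting set needs a separate point for each — at least 2. Hence 2 is optimal.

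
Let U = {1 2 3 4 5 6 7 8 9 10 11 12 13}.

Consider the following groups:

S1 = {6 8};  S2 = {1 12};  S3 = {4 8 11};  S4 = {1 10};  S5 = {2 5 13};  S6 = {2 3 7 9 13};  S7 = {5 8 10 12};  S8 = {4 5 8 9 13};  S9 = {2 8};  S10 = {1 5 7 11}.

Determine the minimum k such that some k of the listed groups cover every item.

S1 and S3 and S6 and S7 and S10 together: S1 ∪ S3 ∪ S6 ∪ S7 ∪ S10 = {1, 2, 3, 4, 5, 6, 7, 8, 9, 10, 11, 12, 13} — every item is covered.
No 4 of the 10 groups cover everything (all 210 combinations miss at least one item), so 5 is optimal.

5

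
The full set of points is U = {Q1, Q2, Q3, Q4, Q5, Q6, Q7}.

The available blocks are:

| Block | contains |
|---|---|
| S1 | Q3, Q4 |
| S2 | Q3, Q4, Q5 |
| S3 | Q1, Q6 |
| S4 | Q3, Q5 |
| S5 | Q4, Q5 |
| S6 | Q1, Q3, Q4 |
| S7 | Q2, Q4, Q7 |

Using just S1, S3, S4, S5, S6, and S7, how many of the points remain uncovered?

0

Union of S1, S3, S4, S5, S6, S7 = {Q1, Q2, Q3, Q4, Q5, Q6, Q7} — that's every point, so 0 are uncovered.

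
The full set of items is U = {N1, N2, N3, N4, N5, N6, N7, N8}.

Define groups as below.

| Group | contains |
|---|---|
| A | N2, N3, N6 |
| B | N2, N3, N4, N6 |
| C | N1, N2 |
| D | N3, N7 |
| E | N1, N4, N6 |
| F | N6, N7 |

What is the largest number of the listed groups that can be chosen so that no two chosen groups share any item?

D, E are pairwise disjoint (D={N3,N7}; E={N1,N4,N6}).
Every remaining group overlaps one of these, and no 3 of the listed groups are pairwise disjoint, so 2 is the maximum.

2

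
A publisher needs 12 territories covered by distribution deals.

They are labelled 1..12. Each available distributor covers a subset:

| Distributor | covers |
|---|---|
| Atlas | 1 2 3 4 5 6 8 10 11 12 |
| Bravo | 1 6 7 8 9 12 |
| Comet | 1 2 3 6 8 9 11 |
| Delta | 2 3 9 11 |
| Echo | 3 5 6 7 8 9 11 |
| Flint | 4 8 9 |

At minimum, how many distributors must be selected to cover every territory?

2

Take {Atlas, Bravo}. Their union is {1, 2, 3, 4, 5, 6, 7, 8, 9, 10, 11, 12}, which is all 12 territories.
No single distributor has all 12 territories (the largest, Atlas, has 10), so 2 is optimal.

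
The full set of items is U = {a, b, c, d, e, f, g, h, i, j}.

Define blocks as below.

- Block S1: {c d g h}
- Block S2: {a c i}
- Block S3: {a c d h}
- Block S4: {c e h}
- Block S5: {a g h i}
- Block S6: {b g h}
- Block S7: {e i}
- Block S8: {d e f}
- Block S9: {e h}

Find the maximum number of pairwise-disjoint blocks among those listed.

3

S2, S6, S8 are pairwise disjoint (S2={a,c,i}; S6={b,g,h}; S8={d,e,f}).
Every remaining block overlaps one of these, and no 4 of the listed blocks are pairwise disjoint, so 3 is the maximum.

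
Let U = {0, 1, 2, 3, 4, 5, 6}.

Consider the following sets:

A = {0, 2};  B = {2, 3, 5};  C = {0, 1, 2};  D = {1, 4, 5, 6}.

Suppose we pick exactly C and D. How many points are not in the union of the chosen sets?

Union of C, D = {0, 1, 2, 4, 5, 6}.
Not covered: 3 — 1 point.

1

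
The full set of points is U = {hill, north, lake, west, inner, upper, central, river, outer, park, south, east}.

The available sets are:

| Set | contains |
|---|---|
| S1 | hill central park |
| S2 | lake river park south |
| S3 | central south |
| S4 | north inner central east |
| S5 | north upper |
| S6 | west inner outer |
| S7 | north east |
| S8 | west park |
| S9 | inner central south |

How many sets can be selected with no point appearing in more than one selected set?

S1, S6, S7 are pairwise disjoint (S1={hill,central,park}; S6={west,inner,outer}; S7={north,east}).
Every remaining set overlaps one of these, and no 4 of the listed sets are pairwise disjoint, so 3 is the maximum.

3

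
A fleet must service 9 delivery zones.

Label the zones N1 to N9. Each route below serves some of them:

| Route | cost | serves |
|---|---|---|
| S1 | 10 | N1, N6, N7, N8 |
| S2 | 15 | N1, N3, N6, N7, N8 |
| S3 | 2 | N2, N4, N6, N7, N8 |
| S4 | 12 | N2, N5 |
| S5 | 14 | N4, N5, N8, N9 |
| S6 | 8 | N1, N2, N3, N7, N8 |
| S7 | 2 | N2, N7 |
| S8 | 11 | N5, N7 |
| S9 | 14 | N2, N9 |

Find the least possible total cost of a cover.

S3, S5, S6 together cover every zone (S3 ∪ S5 ∪ S6 = {N1, N2, N3, N4, N5, N6, N7, N8, N9}); total cost 2 + 14 + 8 = 24.
No covering selection has total cost below 24.

24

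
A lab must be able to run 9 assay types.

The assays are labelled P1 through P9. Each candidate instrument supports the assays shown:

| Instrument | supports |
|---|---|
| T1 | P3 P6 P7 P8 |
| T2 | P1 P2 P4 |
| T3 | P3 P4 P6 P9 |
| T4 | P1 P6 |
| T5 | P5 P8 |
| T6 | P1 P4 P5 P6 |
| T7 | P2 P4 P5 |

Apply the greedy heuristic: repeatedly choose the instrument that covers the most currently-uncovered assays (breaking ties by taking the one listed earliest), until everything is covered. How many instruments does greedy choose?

Greedy: pick T1 (covers 4 new) → pick T2 (covers 3 new) → pick T3 (covers 1 new) → pick T5 (covers 1 new). Total picks: 4.

4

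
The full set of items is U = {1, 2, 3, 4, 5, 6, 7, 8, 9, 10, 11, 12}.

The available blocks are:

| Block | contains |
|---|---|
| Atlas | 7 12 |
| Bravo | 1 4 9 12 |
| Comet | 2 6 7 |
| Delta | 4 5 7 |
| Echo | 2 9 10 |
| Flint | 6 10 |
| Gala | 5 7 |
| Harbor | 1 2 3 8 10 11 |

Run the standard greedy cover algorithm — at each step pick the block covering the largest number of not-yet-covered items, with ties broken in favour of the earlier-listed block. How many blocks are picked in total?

Greedy: pick Harbor (covers 6 new) → pick Bravo (covers 3 new) → pick Comet (covers 2 new) → pick Delta (covers 1 new). Total picks: 4.

4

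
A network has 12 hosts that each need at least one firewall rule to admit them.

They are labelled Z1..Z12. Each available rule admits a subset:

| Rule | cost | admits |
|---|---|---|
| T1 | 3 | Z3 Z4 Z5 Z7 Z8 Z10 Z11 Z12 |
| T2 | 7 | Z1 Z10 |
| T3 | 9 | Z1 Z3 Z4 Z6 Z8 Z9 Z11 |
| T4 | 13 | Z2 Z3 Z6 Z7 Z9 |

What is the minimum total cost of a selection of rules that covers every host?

T1, T2, T4 together cover every host (T1 ∪ T2 ∪ T4 = {Z1, Z2, Z3, Z4, Z5, Z6, Z7, Z8, Z9, Z10, Z11, Z12}); total cost 3 + 7 + 13 = 23.
The greedy pick T1, T3, T4 costs 25; no covering selection beats 23.

23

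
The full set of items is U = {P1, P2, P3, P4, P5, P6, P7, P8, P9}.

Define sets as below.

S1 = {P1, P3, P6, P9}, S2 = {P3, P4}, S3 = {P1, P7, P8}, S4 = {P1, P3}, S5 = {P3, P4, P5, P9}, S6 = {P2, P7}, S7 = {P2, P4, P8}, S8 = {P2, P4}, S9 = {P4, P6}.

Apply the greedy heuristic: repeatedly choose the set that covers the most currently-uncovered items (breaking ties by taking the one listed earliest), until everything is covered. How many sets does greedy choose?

Greedy: pick S1 (covers 4 new) → pick S7 (covers 3 new) → pick S3 (covers 1 new) → pick S5 (covers 1 new). Total picks: 4.

4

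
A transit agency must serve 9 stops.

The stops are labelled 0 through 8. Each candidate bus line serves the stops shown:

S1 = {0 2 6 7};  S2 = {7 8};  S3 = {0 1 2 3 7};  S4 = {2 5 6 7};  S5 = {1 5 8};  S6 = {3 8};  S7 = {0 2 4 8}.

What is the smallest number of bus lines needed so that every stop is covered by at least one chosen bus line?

S3 and S4 and S7 together: S3 ∪ S4 ∪ S7 = {0, 1, 2, 3, 4, 5, 6, 7, 8} — every stop is covered.
Only S7 contains 4, so S7 is forced; the remaining 5 stops need at least 2 more bus lines (each remaining bus line adds at most 3) — so at least 3 bus lines are needed, and 3 is optimal.

3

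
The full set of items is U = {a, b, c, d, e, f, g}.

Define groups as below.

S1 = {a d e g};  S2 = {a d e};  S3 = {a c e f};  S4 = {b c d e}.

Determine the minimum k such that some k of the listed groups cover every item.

S1, S3, and S4 cover everything between them: the union {a, b, c, d, e, f, g} is all of U.
Only S4 contains b, so S4 is forced; the remaining 3 items need at least 2 more groups (each remaining group adds at most 2) — so at least 3 groups are needed, and 3 is optimal.

3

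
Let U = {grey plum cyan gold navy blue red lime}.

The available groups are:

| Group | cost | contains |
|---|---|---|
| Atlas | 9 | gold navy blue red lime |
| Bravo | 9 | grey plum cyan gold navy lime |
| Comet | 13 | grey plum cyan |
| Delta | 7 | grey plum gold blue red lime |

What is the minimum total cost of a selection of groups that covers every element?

16

Bravo, Delta together cover every element (Bravo ∪ Delta = {grey, plum, cyan, gold, navy, blue, red, lime}); total cost 9 + 7 = 16.
No covering selection has total cost below 16.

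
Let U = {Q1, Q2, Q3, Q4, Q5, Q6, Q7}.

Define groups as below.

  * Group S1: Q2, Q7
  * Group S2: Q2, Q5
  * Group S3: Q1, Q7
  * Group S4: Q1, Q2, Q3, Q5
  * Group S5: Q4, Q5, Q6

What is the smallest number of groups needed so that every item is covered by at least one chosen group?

3

Take {S3, S4, S5}. Their union is {Q1, Q2, Q3, Q4, Q5, Q6, Q7}, which is all 7 items.
Only S4 contains Q3, so S4 is forced; the remaining 3 items need at least 2 more groups (each remaining group adds at most 2) — so at least 3 groups are needed, and 3 is optimal.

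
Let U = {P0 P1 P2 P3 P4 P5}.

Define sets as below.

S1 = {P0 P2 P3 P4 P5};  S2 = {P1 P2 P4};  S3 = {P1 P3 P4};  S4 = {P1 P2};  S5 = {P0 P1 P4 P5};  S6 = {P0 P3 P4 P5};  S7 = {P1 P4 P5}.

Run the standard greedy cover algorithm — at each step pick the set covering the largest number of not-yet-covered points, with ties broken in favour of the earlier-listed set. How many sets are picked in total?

2

Greedy: pick S1 (covers 5 new) → pick S2 (covers 1 new). Total picks: 2.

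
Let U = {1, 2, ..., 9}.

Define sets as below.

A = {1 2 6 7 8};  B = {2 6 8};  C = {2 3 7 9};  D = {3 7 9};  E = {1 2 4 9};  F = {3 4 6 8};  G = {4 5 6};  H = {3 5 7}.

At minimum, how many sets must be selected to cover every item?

E, F, and H cover everything between them: the union {1, 2, 3, 4, 5, 6, 7, 8, 9} is all of U.
No 2 of the 8 sets cover everything (all 28 combinations miss at least one item), so 3 is optimal.

3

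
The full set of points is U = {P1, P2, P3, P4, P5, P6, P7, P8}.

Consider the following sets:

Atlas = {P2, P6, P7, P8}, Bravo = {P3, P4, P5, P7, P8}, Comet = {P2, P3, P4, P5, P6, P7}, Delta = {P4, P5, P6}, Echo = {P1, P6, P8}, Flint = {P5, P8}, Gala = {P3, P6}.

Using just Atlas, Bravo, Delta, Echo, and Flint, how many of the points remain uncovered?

Union of Atlas, Bravo, Delta, Echo, Flint = {P1, P2, P3, P4, P5, P6, P7, P8} — that's every point, so 0 are uncovered.

0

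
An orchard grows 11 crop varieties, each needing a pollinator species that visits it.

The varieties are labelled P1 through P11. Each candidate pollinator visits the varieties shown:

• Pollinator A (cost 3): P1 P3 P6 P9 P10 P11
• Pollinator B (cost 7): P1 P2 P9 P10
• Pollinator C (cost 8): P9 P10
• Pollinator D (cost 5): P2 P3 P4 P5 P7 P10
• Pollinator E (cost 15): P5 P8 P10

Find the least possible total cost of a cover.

23

A, D, E together cover every variety (A ∪ D ∪ E = {P1, P2, P3, P4, P5, P6, P7, P8, P9, P10, P11}); total cost 3 + 5 + 15 = 23.
No covering selection has total cost below 23.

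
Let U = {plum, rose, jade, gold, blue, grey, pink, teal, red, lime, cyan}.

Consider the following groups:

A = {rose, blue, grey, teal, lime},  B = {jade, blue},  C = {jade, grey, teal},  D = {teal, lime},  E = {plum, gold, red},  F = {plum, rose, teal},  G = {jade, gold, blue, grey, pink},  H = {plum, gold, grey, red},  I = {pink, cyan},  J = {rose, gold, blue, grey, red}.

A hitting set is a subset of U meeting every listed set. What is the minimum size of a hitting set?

4

T = {blue, teal, red, cyan} meets every group (each contains at least one member of T), and |T| = 4.
The groups B, D, E, I are pairwise disjoint, so any hitting set needs a separate item for each — at least 4. Hence 4 is optimal.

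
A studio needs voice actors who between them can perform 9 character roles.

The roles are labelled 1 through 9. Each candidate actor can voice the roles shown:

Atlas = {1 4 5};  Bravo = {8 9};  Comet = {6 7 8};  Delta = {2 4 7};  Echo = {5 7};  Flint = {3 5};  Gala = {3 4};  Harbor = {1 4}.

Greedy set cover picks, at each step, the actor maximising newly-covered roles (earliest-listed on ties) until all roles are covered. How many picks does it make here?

5

Greedy: pick Atlas (covers 3 new) → pick Comet (covers 3 new) → pick Bravo (covers 1 new) → pick Delta (covers 1 new) → pick Flint (covers 1 new). Total picks: 5.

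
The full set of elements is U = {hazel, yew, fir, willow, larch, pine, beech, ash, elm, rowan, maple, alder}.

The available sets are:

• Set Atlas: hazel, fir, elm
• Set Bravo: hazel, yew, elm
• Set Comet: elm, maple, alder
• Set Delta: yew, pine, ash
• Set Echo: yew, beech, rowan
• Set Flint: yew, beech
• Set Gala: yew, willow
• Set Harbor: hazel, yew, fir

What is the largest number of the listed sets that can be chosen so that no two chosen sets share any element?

Comet, Gala are pairwise disjoint (Comet={elm,maple,alder}; Gala={yew,willow}).
Every remaining set overlaps one of these, and no 3 of the listed sets are pairwise disjoint, so 2 is the maximum.

2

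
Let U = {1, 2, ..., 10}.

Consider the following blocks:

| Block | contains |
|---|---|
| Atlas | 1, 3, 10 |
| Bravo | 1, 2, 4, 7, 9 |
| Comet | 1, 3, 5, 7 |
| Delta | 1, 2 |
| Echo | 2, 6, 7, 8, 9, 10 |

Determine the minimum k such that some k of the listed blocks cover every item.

Bravo and Comet and Echo together: Bravo ∪ Comet ∪ Echo = {1, 2, 3, 4, 5, 6, 7, 8, 9, 10} — every item is covered.
Only Bravo contains 4, so Bravo is forced; the remaining 5 items need at least 2 more blocks (each remaining block adds at most 3) — so at least 3 blocks are needed, and 3 is optimal.

3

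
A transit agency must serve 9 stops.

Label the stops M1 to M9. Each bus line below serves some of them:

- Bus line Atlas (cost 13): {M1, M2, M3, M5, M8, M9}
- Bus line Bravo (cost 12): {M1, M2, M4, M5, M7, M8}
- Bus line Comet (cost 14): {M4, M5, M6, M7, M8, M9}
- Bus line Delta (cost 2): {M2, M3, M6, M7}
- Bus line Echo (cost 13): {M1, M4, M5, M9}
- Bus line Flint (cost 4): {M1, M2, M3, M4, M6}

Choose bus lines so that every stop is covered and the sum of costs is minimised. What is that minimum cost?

Comet, Flint together cover every stop (Comet ∪ Flint = {M1, M2, M3, M4, M5, M6, M7, M8, M9}); total cost 14 + 4 = 18.
The greedy pick Delta, Flint, Atlas costs 19; no covering selection beats 18.

18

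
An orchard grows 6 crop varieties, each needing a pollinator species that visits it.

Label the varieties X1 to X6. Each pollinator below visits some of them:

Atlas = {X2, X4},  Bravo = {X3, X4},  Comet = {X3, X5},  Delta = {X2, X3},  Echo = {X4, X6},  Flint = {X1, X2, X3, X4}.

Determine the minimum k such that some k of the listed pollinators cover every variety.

Comet and Echo and Flint together: Comet ∪ Echo ∪ Flint = {X1, X2, X3, X4, X5, X6} — every variety is covered.
Only Flint contains X1, so Flint is forced; the remaining 2 varieties need at least 2 more pollinators (each remaining pollinator adds at most 1) — so at least 3 pollinators are needed, and 3 is optimal.

3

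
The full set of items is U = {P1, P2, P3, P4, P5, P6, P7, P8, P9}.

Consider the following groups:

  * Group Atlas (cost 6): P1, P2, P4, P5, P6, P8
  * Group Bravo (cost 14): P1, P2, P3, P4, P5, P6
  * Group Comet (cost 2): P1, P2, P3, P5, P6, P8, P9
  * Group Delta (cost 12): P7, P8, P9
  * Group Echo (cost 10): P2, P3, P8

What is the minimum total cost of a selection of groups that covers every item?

Atlas, Comet, Delta together cover every item (Atlas ∪ Comet ∪ Delta = {P1, P2, P3, P4, P5, P6, P7, P8, P9}); total cost 6 + 2 + 12 = 20.
No covering selection has total cost below 20.

20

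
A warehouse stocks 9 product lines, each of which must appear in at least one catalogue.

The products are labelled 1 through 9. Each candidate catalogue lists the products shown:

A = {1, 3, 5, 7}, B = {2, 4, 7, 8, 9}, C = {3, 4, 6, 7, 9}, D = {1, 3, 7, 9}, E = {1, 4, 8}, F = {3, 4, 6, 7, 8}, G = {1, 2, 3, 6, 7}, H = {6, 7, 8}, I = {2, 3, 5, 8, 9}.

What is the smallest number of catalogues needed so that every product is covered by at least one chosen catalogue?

3

F and G and I together: F ∪ G ∪ I = {1, 2, 3, 4, 5, 6, 7, 8, 9} — every product is covered.
No 2 of the 9 catalogues cover everything (all 36 combinations miss at least one product), so 3 is optimal.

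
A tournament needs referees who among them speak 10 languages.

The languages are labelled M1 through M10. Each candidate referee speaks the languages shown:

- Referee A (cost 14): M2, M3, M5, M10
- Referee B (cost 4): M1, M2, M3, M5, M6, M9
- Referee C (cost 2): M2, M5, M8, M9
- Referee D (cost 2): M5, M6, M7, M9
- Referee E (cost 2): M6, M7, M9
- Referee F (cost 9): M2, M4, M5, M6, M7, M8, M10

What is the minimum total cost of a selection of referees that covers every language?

13

B, F together cover every language (B ∪ F = {M1, M2, M3, M4, M5, M6, M7, M8, M9, M10}); total cost 4 + 9 = 13.
The greedy pick C, D, B, F costs 17; no covering selection beats 13.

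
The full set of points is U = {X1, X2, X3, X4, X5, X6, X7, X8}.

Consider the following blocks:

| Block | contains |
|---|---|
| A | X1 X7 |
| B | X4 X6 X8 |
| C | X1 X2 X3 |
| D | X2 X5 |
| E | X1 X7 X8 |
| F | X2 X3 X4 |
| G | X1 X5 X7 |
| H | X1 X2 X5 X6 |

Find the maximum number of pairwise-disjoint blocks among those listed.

A, B, D are pairwise disjoint (A={X1,X7}; B={X4,X6,X8}; D={X2,X5}).
Every remaining block overlaps one of these, and no 4 of the listed blocks are pairwise disjoint, so 3 is the maximum.

3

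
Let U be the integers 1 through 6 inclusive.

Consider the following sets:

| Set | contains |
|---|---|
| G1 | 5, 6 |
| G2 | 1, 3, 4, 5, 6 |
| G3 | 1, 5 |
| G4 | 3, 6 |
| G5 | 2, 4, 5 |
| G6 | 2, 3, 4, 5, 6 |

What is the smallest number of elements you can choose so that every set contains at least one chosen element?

Take H = {5, 6}. Each listed set contains at least one of these, so H is a hitting set of size 2.
The sets G4, G5 are pairwise disjoint, so any hitting set needs a separate element for each — at least 2. Hence 2 is optimal.

2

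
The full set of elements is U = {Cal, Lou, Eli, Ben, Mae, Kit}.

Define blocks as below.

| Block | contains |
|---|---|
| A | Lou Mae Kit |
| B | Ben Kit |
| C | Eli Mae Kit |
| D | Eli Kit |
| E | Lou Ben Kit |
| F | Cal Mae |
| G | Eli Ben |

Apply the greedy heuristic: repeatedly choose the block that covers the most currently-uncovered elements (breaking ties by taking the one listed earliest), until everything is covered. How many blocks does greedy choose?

3

Greedy: pick A (covers 3 new) → pick G (covers 2 new) → pick F (covers 1 new). Total picks: 3.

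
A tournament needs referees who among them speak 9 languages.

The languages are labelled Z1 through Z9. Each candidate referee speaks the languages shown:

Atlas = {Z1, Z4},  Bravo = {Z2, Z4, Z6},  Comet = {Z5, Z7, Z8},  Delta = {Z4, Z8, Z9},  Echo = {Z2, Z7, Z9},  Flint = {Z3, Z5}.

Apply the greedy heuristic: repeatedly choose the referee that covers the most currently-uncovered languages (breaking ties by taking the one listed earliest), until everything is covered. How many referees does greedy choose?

5

Greedy: pick Bravo (covers 3 new) → pick Comet (covers 3 new) → pick Atlas (covers 1 new) → pick Delta (covers 1 new) → pick Flint (covers 1 new). Total picks: 5.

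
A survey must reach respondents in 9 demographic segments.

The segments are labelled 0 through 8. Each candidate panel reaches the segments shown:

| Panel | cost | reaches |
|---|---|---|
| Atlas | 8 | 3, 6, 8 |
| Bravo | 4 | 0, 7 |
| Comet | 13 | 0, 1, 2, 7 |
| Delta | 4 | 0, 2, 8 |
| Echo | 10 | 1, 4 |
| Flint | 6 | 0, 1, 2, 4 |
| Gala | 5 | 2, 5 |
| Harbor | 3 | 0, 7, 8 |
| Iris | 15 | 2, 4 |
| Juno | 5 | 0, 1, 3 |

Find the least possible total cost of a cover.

Atlas, Flint, Gala, Harbor together cover every segment (Atlas ∪ Flint ∪ Gala ∪ Harbor = {0, 1, 2, 3, 4, 5, 6, 7, 8}); total cost 8 + 6 + 5 + 3 = 22.
No covering selection has total cost below 22.

22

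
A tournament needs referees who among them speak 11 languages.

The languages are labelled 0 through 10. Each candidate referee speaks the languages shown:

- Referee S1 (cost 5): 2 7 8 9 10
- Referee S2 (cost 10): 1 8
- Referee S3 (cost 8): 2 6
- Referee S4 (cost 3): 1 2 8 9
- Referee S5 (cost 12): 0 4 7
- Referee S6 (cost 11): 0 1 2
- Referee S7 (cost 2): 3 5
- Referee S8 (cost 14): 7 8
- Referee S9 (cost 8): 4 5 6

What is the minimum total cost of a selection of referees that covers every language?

S1, S6, S7, S9 together cover every language (S1 ∪ S6 ∪ S7 ∪ S9 = {0, 1, 2, 3, 4, 5, 6, 7, 8, 9, 10}); total cost 5 + 11 + 2 + 8 = 26.
The greedy pick S4, S7, S1, S9, S6 costs 29; no covering selection beats 26.

26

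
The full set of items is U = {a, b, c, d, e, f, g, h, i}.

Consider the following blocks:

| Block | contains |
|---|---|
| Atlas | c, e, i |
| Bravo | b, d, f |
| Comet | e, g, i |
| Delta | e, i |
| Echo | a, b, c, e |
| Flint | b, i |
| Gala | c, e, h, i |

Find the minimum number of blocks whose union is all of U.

Bravo and Comet and Echo and Gala together: Bravo ∪ Comet ∪ Echo ∪ Gala = {a, b, c, d, e, f, g, h, i} — every item is covered.
Only Echo contains a, so Echo is forced; the remaining 5 items need at least 3 more blocks (each remaining block adds at most 2) — so at least 4 blocks are needed, and 4 is optimal.

4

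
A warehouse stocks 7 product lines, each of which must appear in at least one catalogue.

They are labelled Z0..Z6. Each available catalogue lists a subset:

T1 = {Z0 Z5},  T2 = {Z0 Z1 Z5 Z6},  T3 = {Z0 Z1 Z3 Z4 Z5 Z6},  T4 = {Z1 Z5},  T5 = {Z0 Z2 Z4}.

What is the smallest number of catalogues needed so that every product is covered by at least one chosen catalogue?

T3 and T5 together: T3 ∪ T5 = {Z0, Z1, Z2, Z3, Z4, Z5, Z6} — every product is covered.
No single catalogue has all 7 products (the largest, T3, has 6), so 2 is optimal.

2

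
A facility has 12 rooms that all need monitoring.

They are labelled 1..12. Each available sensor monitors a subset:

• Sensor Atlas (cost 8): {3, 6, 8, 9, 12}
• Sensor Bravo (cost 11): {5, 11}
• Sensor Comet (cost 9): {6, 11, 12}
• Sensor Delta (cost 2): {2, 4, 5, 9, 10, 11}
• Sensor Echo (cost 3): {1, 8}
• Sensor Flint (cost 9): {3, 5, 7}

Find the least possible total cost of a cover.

22

Atlas, Delta, Echo, Flint together cover every room (Atlas ∪ Delta ∪ Echo ∪ Flint = {1, 2, 3, 4, 5, 6, 7, 8, 9, 10, 11, 12}); total cost 8 + 2 + 3 + 9 = 22.
No covering selection has total cost below 22.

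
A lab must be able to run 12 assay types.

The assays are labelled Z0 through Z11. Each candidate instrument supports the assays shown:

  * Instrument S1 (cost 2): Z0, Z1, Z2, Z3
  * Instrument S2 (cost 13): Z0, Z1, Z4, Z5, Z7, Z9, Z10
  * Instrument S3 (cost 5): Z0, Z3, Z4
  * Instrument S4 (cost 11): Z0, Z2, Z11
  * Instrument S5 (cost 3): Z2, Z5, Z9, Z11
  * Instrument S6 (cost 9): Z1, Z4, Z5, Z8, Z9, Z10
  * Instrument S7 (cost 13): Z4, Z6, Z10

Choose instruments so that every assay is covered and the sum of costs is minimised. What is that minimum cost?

S1, S2, S5, S6, S7 together cover every assay (S1 ∪ S2 ∪ S5 ∪ S6 ∪ S7 = {Z0, Z1, Z2, Z3, Z4, Z5, Z6, Z7, Z8, Z9, Z10, Z11}); total cost 2 + 13 + 3 + 9 + 13 = 40.
No covering selection has total cost below 40.

40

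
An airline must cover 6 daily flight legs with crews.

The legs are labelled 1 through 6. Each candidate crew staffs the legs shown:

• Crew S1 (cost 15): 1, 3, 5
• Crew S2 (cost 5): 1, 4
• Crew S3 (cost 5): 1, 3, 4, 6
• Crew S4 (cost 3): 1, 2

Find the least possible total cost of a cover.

23

S1, S3, S4 together cover every leg (S1 ∪ S3 ∪ S4 = {1, 2, 3, 4, 5, 6}); total cost 15 + 5 + 3 = 23.
No covering selection has total cost below 23.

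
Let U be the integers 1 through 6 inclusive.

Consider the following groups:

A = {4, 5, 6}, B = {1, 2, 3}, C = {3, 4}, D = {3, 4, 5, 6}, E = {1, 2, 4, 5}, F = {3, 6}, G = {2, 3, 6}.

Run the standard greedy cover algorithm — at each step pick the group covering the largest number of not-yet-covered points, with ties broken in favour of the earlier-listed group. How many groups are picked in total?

Greedy: pick D (covers 4 new) → pick B (covers 2 new). Total picks: 2.

2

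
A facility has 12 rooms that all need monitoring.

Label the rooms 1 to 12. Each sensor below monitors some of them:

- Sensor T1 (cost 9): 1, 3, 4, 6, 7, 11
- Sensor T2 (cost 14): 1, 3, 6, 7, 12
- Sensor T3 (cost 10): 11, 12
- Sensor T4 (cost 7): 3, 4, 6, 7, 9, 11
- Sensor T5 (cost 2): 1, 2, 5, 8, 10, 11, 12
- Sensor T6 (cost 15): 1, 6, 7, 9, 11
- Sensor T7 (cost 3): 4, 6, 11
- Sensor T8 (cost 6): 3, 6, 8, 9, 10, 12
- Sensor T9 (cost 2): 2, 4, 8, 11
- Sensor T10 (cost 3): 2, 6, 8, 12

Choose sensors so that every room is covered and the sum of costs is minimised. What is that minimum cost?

9

T4, T5 together cover every room (T4 ∪ T5 = {1, 2, 3, 4, 5, 6, 7, 8, 9, 10, 11, 12}); total cost 7 + 2 = 9.
No covering selection has total cost below 9.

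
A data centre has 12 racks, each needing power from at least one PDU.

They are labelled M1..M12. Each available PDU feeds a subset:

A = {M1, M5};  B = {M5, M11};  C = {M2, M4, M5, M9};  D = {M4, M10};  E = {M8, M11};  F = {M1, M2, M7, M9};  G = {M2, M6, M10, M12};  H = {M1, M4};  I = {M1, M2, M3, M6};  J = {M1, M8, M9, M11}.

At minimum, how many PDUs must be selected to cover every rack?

5

C and E and F and G and I together: C ∪ E ∪ F ∪ G ∪ I = {M1, M2, M3, M4, M5, M6, M7, M8, M9, M10, M11, M12} — every rack is covered.
No 4 of the 10 PDUs cover everything (all 210 combinations miss at least one rack), so 5 is optimal.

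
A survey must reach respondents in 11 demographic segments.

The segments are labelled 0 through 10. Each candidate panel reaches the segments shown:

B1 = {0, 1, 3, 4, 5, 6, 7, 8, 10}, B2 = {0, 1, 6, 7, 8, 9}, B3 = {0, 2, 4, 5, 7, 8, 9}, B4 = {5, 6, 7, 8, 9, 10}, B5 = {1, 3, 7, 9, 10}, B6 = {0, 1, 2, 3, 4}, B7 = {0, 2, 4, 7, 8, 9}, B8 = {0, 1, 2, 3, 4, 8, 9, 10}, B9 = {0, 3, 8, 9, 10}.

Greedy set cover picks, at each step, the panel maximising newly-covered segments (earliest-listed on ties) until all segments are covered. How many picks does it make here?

Greedy: pick B1 (covers 9 new) → pick B3 (covers 2 new). Total picks: 2.

2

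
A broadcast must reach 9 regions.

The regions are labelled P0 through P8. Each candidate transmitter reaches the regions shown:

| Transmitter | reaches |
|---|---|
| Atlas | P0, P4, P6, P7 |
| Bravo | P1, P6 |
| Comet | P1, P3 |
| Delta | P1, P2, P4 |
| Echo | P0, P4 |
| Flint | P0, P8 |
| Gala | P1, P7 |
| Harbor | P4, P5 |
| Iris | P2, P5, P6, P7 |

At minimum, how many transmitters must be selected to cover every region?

4

Take {Comet, Echo, Flint, Iris}. Their union is {P0, P1, P2, P3, P4, P5, P6, P7, P8}, which is all 9 regions.
No 3 of the 9 transmitters cover everything (all 84 combinations miss at least one region), so 4 is optimal.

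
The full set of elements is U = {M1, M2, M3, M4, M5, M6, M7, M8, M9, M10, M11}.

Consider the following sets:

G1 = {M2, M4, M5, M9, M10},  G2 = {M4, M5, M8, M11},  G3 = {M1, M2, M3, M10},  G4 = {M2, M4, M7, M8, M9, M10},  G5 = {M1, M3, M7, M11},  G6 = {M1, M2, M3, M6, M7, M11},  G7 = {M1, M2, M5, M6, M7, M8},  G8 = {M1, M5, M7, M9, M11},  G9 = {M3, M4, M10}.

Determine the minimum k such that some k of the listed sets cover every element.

3

G1, G4, and G6 cover everything between them: the union {M1, M2, M3, M4, M5, M6, M7, M8, M9, M10, M11} is all of U.
No 2 of the 9 sets cover everything (all 36 combinations miss at least one element), so 3 is optimal.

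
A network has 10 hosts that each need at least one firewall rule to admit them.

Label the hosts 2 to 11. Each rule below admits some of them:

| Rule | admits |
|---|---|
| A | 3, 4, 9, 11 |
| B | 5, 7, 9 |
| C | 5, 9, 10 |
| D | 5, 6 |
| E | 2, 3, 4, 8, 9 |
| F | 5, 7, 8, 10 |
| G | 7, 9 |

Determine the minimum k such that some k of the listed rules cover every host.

Take {A, D, E, F}. Their union is {2, 3, 4, 5, 6, 7, 8, 9, 10, 11}, which is all 10 hosts.
No 3 of the 7 rules cover everything (all 35 combinations miss at least one host), so 4 is optimal.

4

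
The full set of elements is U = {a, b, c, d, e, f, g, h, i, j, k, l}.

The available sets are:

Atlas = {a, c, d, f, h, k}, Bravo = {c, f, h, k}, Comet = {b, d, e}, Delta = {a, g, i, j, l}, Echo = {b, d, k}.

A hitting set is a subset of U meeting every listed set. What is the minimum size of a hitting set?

T = {d, k, l} meets every set (each contains at least one member of T), and |T| = 3.
The sets Bravo, Comet, Delta are pairwise disjoint, so any hitting set needs a separate element for each — at least 3. Hence 3 is optimal.

3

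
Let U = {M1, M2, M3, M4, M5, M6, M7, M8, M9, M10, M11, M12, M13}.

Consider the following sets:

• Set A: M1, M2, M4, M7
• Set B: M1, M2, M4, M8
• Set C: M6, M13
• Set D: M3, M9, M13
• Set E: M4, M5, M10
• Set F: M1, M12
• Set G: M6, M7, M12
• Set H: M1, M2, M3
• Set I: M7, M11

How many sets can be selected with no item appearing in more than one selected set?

D, E, F, I are pairwise disjoint (D={M3,M9,M13}; E={M4,M5,M10}; F={M1,M12}; I={M7,M11}).
Every remaining set overlaps one of these, and no 5 of the listed sets are pairwise disjoint, so 4 is the maximum.

4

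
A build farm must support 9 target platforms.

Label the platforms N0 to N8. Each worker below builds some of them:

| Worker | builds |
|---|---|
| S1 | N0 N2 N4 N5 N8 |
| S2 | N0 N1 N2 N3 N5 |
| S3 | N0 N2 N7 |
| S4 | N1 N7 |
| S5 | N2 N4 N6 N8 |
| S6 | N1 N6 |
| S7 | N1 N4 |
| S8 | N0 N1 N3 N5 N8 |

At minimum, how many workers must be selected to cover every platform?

3

S2 and S3 and S5 together: S2 ∪ S3 ∪ S5 = {N0, N1, N2, N3, N4, N5, N6, N7, N8} — every platform is covered.
No 2 of the 8 workers cover everything (all 28 combinations miss at least one platform), so 3 is optimal.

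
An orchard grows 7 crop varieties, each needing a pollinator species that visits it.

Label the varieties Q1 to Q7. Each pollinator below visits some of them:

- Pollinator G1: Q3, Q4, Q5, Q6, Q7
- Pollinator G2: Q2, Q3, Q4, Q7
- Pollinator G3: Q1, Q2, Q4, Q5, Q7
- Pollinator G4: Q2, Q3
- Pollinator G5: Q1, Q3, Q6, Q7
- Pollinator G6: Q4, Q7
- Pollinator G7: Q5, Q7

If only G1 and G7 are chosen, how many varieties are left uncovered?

Union of G1, G7 = {Q3, Q4, Q5, Q6, Q7}.
Not covered: Q1, Q2 — 2 varieties.

2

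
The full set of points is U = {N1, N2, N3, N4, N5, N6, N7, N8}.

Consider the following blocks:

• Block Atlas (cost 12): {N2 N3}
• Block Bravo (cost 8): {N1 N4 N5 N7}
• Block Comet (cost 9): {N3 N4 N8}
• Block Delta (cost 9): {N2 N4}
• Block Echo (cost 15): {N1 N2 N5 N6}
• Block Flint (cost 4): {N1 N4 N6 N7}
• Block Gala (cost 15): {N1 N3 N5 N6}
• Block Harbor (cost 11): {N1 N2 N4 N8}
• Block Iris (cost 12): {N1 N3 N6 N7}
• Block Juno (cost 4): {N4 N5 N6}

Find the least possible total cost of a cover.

26

Comet, Delta, Flint, Juno together cover every point (Comet ∪ Delta ∪ Flint ∪ Juno = {N1, N2, N3, N4, N5, N6, N7, N8}); total cost 9 + 9 + 4 + 4 = 26.
No covering selection has total cost below 26.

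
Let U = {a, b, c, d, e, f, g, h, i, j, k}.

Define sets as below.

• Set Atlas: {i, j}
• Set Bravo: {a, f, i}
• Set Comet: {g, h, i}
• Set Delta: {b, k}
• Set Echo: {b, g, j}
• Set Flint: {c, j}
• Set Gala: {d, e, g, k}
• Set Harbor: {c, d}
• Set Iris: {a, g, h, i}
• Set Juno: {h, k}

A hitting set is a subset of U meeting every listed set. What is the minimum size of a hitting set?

The 4 items {c, g, i, k} hit every set.
The sets Bravo, Echo, Harbor, Juno are pairwise disjoint, so any hitting set needs a separate item for each — at least 4. Hence 4 is optimal.

4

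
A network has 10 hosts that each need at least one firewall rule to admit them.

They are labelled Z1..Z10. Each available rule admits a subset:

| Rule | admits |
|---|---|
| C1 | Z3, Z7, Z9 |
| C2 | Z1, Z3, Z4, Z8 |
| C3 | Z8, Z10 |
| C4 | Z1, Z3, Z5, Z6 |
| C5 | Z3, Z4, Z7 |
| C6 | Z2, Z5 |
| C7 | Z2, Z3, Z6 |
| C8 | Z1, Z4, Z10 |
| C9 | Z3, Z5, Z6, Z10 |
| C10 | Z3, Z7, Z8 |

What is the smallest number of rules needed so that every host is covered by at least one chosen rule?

4

C1 and C2 and C7 and C9 together: C1 ∪ C2 ∪ C7 ∪ C9 = {Z1, Z2, Z3, Z4, Z5, Z6, Z7, Z8, Z9, Z10} — every host is covered.
Only C1 contains Z9, so C1 is forced; the remaining 7 hosts need at least 3 more rules (each remaining rule adds at most 3) — so at least 4 rules are needed, and 4 is optimal.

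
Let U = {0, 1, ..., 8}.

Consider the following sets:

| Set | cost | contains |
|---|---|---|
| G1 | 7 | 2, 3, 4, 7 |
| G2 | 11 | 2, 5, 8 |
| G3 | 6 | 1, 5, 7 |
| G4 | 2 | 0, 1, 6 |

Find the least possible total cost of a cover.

G1, G2, G4 together cover every element (G1 ∪ G2 ∪ G4 = {0, 1, 2, 3, 4, 5, 6, 7, 8}); total cost 7 + 11 + 2 = 20.
No covering selection has total cost below 20.

20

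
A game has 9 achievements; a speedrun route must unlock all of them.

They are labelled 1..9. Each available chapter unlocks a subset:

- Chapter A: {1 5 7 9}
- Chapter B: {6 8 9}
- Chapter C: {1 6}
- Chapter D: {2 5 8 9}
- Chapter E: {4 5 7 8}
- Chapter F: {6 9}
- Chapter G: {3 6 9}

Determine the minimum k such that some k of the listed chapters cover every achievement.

4

A and D and E and G together: A ∪ D ∪ E ∪ G = {1, 2, 3, 4, 5, 6, 7, 8, 9} — every achievement is covered.
Only D contains 2, so D is forced; the remaining 5 achievements need at least 3 more chapters (each remaining chapter adds at most 2) — so at least 4 chapters are needed, and 4 is optimal.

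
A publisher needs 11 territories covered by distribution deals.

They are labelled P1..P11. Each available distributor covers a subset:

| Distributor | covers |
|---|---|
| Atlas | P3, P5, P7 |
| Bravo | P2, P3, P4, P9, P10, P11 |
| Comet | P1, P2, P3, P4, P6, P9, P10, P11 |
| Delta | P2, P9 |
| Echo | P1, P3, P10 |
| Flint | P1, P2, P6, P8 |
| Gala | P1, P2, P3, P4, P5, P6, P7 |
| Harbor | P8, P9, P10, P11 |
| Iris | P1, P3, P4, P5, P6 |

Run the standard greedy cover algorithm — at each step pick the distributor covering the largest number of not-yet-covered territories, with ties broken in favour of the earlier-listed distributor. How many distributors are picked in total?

3

Greedy: pick Comet (covers 8 new) → pick Atlas (covers 2 new) → pick Flint (covers 1 new). Total picks: 3.
(The true minimum cover uses only 2 distributors, so greedy is not optimal here.)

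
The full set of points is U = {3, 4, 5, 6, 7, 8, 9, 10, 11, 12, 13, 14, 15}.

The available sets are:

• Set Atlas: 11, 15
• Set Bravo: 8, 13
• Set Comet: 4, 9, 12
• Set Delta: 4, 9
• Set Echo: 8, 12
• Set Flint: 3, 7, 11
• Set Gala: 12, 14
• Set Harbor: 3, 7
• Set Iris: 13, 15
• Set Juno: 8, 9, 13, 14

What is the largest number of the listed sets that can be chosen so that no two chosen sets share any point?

Atlas, Bravo, Delta, Gala, Harbor are pairwise disjoint (Atlas={11,15}; Bravo={8,13}; Delta={4,9}; Gala={12,14}; Harbor={3,7}).
Every remaining set overlaps one of these, and no 6 of the listed sets are pairwise disjoint, so 5 is the maximum.

5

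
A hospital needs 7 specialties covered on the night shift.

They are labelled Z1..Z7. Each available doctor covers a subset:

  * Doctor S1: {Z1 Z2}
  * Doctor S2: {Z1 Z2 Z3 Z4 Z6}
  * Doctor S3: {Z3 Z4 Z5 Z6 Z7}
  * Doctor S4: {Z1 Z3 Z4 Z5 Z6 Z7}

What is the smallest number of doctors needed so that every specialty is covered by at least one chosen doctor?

S2 and S4 together: S2 ∪ S4 = {Z1, Z2, Z3, Z4, Z5, Z6, Z7} — every specialty is covered.
No single doctor has all 7 specialties (the largest, S4, has 6), so 2 is optimal.

2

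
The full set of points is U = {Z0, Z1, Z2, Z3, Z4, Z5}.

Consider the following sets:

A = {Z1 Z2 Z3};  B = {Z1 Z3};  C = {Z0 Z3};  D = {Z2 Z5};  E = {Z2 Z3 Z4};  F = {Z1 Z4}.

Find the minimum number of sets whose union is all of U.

3

C and D and F together: C ∪ D ∪ F = {Z0, Z1, Z2, Z3, Z4, Z5} — every point is covered.
Only C contains Z0, so C is forced; the remaining 4 points need at least 2 more sets (each remaining set adds at most 2) — so at least 3 sets are needed, and 3 is optimal.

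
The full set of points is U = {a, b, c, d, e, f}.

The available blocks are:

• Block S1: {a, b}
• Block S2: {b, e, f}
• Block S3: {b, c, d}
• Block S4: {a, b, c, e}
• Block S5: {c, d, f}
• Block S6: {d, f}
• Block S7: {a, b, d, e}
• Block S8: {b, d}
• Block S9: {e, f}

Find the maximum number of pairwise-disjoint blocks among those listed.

S1, S6 are pairwise disjoint (S1={a,b}; S6={d,f}).
Every remaining block overlaps one of these, and no 3 of the listed blocks are pairwise disjoint, so 2 is the maximum.

2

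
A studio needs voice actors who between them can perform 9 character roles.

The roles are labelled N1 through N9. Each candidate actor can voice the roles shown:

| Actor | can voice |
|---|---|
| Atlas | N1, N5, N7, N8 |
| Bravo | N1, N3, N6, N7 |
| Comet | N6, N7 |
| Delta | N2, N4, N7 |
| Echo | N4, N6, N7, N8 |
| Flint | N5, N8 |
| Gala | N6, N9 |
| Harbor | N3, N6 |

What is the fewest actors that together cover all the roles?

4

Atlas and Bravo and Delta and Gala together: Atlas ∪ Bravo ∪ Delta ∪ Gala = {N1, N2, N3, N4, N5, N6, N7, N8, N9} — every role is covered.
No 3 of the 8 actors cover everything (all 56 combinations miss at least one role), so 4 is optimal.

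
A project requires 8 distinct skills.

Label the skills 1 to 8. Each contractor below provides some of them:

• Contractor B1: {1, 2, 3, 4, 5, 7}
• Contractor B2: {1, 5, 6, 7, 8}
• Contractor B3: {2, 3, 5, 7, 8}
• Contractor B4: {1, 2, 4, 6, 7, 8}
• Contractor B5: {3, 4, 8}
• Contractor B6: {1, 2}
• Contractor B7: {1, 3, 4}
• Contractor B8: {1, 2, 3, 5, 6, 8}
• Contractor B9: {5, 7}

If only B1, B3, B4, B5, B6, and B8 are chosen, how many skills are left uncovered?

Union of B1, B3, B4, B5, B6, B8 = {1, 2, 3, 4, 5, 6, 7, 8} — that's every skill, so 0 are uncovered.

0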